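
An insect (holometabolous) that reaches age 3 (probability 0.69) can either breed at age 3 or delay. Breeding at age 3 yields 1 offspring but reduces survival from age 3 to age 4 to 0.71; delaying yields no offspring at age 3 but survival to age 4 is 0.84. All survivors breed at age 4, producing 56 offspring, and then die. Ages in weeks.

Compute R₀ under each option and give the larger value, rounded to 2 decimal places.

breed at age 3: R₀ = 0.69 × (1 + 0.71 × 56) = 0.69 × 40.7600 = 28.1244
delay to age 4: R₀ = 0.69 × (0.84 × 56) = 0.69 × 47.0400 = 32.4576
Higher: delay to age 4 (32.4576).

32.46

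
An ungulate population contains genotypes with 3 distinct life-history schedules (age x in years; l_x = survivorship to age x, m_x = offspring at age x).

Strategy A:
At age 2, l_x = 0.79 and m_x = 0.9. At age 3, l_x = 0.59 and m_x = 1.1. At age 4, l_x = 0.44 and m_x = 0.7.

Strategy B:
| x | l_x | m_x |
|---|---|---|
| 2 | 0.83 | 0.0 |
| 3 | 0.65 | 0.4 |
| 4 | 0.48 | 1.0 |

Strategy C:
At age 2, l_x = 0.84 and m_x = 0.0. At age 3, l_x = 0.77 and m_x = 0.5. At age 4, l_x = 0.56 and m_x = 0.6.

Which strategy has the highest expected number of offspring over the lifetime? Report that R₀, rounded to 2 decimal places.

Strategy A: R₀ = 0.79×0.9 + 0.59×1.1 + 0.44×0.7 = 1.6680
Strategy B: R₀ = 0.83×0.0 + 0.65×0.4 + 0.48×1.0 = 0.7400
Strategy C: R₀ = 0.84×0.0 + 0.77×0.5 + 0.56×0.6 = 0.7210
Highest R₀: strategy A with 1.6680.

1.67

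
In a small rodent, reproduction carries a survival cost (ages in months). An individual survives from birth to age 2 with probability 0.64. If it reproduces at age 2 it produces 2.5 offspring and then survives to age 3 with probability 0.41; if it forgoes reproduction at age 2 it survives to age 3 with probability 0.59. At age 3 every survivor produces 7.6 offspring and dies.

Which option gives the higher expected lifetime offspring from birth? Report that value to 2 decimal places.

3.59

breed at age 2: R₀ = 0.64 × (2.5 + 0.41 × 7.6) = 0.64 × 5.6160 = 3.5942
delay to age 3: R₀ = 0.64 × (0.59 × 7.6) = 0.64 × 4.4840 = 2.8698
Higher: breed at age 2 (3.5942).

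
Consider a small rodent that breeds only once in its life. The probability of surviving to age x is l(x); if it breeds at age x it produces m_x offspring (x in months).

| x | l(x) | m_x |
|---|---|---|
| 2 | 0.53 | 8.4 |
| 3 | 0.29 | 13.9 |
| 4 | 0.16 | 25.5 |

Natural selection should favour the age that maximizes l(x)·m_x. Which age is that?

Expected offspring if breeding at age x = l(x) × m_x:
  age 2: 0.53 × 8.4 = 4.452
  age 3: 0.29 × 13.9 = 4.031
  age 4: 0.16 × 25.5 = 4.080
Maximum at age 2 (4.452).

2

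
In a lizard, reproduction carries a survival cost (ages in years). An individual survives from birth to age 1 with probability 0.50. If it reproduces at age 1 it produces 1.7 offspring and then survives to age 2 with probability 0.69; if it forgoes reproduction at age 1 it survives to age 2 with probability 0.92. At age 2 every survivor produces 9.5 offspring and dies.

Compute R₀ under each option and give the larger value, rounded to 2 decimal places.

breed at age 1: R₀ = 0.50 × (1.7 + 0.69 × 9.5) = 0.50 × 8.2550 = 4.1275
delay to age 2: R₀ = 0.50 × (0.92 × 9.5) = 0.50 × 8.7400 = 4.3700
Higher: delay to age 2 (4.3700).

4.37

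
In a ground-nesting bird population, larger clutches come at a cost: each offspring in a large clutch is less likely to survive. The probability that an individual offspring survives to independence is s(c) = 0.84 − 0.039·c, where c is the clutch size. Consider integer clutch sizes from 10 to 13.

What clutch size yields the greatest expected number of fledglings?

Expected fledglings = c × s(c):
  c=10: 10 × 0.450 = 4.500
  c=11: 11 × 0.411 = 4.521
  c=12: 12 × 0.372 = 4.464
  c=13: 13 × 0.333 = 4.329
Maximum at c = 11 (4.521 fledglings).

11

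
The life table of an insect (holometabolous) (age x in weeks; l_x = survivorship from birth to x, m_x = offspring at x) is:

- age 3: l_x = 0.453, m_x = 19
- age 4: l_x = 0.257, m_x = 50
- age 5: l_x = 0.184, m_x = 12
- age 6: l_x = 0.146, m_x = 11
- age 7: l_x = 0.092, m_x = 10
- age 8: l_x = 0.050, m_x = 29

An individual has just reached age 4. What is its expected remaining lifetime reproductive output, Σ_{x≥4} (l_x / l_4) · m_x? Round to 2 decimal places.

74.06

l_4 = 0.257. Conditional survival from age 4 to x is l_x / l_4.
  x=4: (0.257/0.257) × 50 = 50.0000
  x=5: (0.184/0.257) × 12 = 8.5914
  x=6: (0.146/0.257) × 11 = 6.2490
  x=7: (0.092/0.257) × 10 = 3.5798
  x=8: (0.050/0.257) × 29 = 5.6420
Sum = 50.0000 + 8.5914 + 6.2490 + 3.5798 + 5.6420 = 74.0623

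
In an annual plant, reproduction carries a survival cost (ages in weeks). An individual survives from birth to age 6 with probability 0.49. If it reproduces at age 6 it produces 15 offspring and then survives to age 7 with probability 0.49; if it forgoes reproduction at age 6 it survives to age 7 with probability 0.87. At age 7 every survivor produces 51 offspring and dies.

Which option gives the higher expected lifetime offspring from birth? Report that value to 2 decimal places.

21.74

breed at age 6: R₀ = 0.49 × (15 + 0.49 × 51) = 0.49 × 39.9900 = 19.5951
delay to age 7: R₀ = 0.49 × (0.87 × 51) = 0.49 × 44.3700 = 21.7413
Higher: delay to age 7 (21.7413).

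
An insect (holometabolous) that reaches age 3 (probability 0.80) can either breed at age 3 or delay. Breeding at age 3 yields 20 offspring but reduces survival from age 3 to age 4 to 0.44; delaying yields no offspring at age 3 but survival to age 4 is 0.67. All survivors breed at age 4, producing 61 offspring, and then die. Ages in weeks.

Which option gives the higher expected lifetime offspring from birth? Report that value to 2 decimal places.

breed at age 3: R₀ = 0.80 × (20 + 0.44 × 61) = 0.80 × 46.8400 = 37.4720
delay to age 4: R₀ = 0.80 × (0.67 × 61) = 0.80 × 40.8700 = 32.6960
Higher: breed at age 3 (37.4720).

37.47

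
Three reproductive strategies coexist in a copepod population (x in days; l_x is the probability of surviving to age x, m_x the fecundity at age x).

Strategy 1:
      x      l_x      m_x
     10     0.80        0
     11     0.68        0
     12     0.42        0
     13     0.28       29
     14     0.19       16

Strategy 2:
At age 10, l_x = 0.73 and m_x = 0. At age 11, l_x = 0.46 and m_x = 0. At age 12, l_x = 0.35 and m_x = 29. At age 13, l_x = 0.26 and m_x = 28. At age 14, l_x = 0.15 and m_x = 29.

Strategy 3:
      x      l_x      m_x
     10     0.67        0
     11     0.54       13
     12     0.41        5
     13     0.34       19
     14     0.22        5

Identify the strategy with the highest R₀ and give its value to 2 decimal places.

Strategy 1: R₀ = 0.80×0 + 0.68×0 + 0.42×0 + 0.28×29 + 0.19×16 = 11.1600
Strategy 2: R₀ = 0.73×0 + 0.46×0 + 0.35×29 + 0.26×28 + 0.15×29 = 21.7800
Strategy 3: R₀ = 0.67×0 + 0.54×13 + 0.41×5 + 0.34×19 + 0.22×5 = 16.6300
Highest R₀: strategy 2 with 21.7800.

21.78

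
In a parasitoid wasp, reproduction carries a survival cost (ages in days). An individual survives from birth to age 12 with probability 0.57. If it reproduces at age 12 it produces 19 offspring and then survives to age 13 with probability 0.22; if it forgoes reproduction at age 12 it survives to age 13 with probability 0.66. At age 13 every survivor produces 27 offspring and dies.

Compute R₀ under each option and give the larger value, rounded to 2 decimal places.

breed at age 12: R₀ = 0.57 × (19 + 0.22 × 27) = 0.57 × 24.9400 = 14.2158
delay to age 13: R₀ = 0.57 × (0.66 × 27) = 0.57 × 17.8200 = 10.1574
Higher: breed at age 12 (14.2158).

14.22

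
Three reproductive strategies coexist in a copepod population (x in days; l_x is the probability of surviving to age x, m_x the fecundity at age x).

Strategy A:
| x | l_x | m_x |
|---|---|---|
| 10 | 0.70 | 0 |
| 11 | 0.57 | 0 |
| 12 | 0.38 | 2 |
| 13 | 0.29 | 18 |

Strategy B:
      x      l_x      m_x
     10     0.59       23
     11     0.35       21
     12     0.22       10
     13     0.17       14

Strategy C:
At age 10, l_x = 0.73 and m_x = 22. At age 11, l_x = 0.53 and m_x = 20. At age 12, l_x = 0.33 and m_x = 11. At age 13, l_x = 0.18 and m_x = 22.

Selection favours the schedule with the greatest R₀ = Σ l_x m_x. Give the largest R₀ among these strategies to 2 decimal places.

Strategy A: R₀ = 0.70×0 + 0.57×0 + 0.38×2 + 0.29×18 = 5.9800
Strategy B: R₀ = 0.59×23 + 0.35×21 + 0.22×10 + 0.17×14 = 25.5000
Strategy C: R₀ = 0.73×22 + 0.53×20 + 0.33×11 + 0.18×22 = 34.2500
Highest R₀: strategy C with 34.2500.

34.25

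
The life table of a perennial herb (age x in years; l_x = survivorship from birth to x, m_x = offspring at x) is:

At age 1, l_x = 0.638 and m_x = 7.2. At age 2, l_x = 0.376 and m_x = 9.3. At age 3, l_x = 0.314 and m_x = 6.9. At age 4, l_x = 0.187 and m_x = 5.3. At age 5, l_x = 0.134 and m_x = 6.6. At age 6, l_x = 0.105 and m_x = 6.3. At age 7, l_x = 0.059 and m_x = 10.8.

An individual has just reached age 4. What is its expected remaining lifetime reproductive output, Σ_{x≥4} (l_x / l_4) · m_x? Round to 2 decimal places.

16.97

l_4 = 0.187. Conditional survival from age 4 to x is l_x / l_4.
  x=4: (0.187/0.187) × 5.3 = 5.3000
  x=5: (0.134/0.187) × 6.6 = 4.7294
  x=6: (0.105/0.187) × 6.3 = 3.5374
  x=7: (0.059/0.187) × 10.8 = 3.4075
Sum = 5.3000 + 4.7294 + 3.5374 + 3.4075 = 16.9743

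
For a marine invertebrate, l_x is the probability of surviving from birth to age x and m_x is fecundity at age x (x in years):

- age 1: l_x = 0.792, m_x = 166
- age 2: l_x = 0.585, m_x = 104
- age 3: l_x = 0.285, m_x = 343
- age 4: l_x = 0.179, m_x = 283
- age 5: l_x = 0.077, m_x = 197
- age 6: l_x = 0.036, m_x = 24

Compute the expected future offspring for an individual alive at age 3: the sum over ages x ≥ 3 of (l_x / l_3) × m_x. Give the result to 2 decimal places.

577.00

l_3 = 0.285. Conditional survival from age 3 to x is l_x / l_3.
  x=3: (0.285/0.285) × 343 = 343.0000
  x=4: (0.179/0.285) × 283 = 177.7439
  x=5: (0.077/0.285) × 197 = 53.2246
  x=6: (0.036/0.285) × 24 = 3.0316
Sum = 343.0000 + 177.7439 + 53.2246 + 3.0316 = 577.0000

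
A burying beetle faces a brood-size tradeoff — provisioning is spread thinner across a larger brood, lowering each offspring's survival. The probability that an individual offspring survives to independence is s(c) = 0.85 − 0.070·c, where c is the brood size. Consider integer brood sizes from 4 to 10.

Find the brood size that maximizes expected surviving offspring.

6

Expected surviving offspring = c × s(c):
  c=4: 4 × 0.570 = 2.280
  c=5: 5 × 0.500 = 2.500
  c=6: 6 × 0.430 = 2.580
  c=7: 7 × 0.360 = 2.520
  c=8: 8 × 0.290 = 2.320
  c=9: 9 × 0.220 = 1.980
  c=10: 10 × 0.150 = 1.500
Maximum at c = 6 (2.580 surviving offspring).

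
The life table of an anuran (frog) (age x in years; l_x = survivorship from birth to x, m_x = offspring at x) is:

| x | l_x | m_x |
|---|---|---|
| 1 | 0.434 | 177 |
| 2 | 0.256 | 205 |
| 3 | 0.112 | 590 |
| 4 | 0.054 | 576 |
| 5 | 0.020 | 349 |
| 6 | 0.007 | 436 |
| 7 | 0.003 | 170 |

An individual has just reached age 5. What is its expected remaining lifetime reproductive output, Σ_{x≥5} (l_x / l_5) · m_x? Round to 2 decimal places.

527.10

l_5 = 0.020. Conditional survival from age 5 to x is l_x / l_5.
  x=5: (0.020/0.020) × 349 = 349.0000
  x=6: (0.007/0.020) × 436 = 152.6000
  x=7: (0.003/0.020) × 170 = 25.5000
Sum = 349.0000 + 152.6000 + 25.5000 = 527.1000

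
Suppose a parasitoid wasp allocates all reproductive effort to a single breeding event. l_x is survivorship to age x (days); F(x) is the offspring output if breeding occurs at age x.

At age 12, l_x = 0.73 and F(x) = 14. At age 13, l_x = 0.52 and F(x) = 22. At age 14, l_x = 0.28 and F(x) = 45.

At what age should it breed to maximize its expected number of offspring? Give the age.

14

Expected offspring if breeding at age x = l_x × F(x):
  age 12: 0.73 × 14 = 10.220
  age 13: 0.52 × 22 = 11.440
  age 14: 0.28 × 45 = 12.600
Maximum at age 14 (12.600).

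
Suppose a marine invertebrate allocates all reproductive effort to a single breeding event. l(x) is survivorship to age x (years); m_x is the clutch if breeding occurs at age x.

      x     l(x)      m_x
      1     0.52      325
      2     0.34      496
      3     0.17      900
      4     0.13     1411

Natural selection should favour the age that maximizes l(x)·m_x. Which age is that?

Expected offspring if breeding at age x = l(x) × m_x:
  age 1: 0.52 × 325 = 169.000
  age 2: 0.34 × 496 = 168.640
  age 3: 0.17 × 900 = 153.000
  age 4: 0.13 × 1411 = 183.430
Maximum at age 4 (183.430).

4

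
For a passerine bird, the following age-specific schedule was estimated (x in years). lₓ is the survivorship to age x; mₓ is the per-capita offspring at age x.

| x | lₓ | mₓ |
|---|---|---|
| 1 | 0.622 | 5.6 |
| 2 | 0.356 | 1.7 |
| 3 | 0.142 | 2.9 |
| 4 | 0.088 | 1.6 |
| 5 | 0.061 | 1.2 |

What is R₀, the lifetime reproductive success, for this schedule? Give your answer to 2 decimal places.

4.71

R₀ = Σ lₓ mₓ:
  age 1: 0.622 × 5.6 = 3.4832
  age 2: 0.356 × 1.7 = 0.6052
  age 3: 0.142 × 2.9 = 0.4118
  age 4: 0.088 × 1.6 = 0.1408
  age 5: 0.061 × 1.2 = 0.0732
R₀ = 3.4832 + 0.6052 + 0.4118 + 0.1408 + 0.0732 = 4.7142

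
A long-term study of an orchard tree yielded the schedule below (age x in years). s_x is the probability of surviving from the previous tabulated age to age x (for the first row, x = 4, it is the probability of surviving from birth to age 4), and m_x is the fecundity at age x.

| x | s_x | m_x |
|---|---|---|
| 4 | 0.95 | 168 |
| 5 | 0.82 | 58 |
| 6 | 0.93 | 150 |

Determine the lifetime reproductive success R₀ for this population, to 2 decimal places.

Survivorship from birth: l_x = s_4·s_5·…·s_x.
  l_4 = 0.95000
  l_5 = 0.77900
  l_6 = 0.72447
R₀ = Σ l_x m_x:
  age 4: 0.95000 × 168 = 159.6000
  age 5: 0.77900 × 58 = 45.1820
  age 6: 0.72447 × 150 = 108.6705
R₀ = 159.6000 + 45.1820 + 108.6705 = 313.4525

313.45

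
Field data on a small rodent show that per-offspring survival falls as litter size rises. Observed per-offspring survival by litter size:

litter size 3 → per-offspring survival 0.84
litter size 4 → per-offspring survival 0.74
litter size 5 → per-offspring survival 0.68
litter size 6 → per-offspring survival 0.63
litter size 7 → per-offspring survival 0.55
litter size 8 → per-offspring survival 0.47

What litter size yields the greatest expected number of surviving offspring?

7

Expected surviving offspring = c × s(c):
  c=3: 3 × 0.84 = 2.520
  c=4: 4 × 0.74 = 2.960
  c=5: 5 × 0.68 = 3.400
  c=6: 6 × 0.63 = 3.780
  c=7: 7 × 0.55 = 3.850
  c=8: 8 × 0.47 = 3.760
Maximum at c = 7 (3.850 surviving offspring).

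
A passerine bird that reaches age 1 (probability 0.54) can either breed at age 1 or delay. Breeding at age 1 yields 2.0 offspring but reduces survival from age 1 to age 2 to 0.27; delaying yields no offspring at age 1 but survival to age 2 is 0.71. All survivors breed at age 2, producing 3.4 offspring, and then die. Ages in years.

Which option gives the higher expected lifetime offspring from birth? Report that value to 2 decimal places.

breed at age 1: R₀ = 0.54 × (2.0 + 0.27 × 3.4) = 0.54 × 2.9180 = 1.5757
delay to age 2: R₀ = 0.54 × (0.71 × 3.4) = 0.54 × 2.4140 = 1.3036
Higher: breed at age 1 (1.5757).

1.58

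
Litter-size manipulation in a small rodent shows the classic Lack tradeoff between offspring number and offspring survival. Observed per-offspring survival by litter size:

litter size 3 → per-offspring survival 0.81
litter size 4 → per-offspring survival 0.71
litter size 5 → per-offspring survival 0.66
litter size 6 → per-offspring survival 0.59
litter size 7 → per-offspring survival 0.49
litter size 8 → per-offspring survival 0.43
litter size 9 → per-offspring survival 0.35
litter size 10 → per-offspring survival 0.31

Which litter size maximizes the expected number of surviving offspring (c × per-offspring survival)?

Expected surviving offspring = c × s(c):
  c=3: 3 × 0.81 = 2.430
  c=4: 4 × 0.71 = 2.840
  c=5: 5 × 0.66 = 3.300
  c=6: 6 × 0.59 = 3.540
  c=7: 7 × 0.49 = 3.430
  c=8: 8 × 0.43 = 3.440
  c=9: 9 × 0.35 = 3.150
  c=10: 10 × 0.31 = 3.100
Maximum at c = 6 (3.540 surviving offspring).

6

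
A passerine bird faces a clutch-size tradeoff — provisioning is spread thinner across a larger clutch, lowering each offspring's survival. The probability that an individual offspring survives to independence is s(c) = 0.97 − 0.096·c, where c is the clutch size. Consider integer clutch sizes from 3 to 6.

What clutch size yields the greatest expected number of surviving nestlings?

5

Expected surviving nestlings = c × s(c):
  c=3: 3 × 0.682 = 2.046
  c=4: 4 × 0.586 = 2.344
  c=5: 5 × 0.490 = 2.450
  c=6: 6 × 0.394 = 2.364
Maximum at c = 5 (2.450 surviving nestlings).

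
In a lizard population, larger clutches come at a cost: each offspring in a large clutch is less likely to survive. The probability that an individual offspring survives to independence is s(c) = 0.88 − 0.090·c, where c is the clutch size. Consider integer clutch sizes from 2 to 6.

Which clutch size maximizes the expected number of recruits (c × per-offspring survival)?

5

Expected recruits = c × s(c):
  c=2: 2 × 0.700 = 1.400
  c=3: 3 × 0.610 = 1.830
  c=4: 4 × 0.520 = 2.080
  c=5: 5 × 0.430 = 2.150
  c=6: 6 × 0.340 = 2.040
Maximum at c = 5 (2.150 recruits).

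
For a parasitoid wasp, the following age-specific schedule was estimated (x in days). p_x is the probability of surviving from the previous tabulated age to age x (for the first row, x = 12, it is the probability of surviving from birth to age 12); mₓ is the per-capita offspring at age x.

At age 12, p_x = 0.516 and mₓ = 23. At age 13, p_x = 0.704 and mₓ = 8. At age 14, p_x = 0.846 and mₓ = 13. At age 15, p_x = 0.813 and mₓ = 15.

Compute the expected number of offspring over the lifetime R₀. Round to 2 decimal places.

22.52

Survivorship from birth: l_x = p_12·p_13·…·p_x.
  l_12 = 0.51600
  l_13 = 0.36326
  l_14 = 0.30732
  l_15 = 0.24985
R₀ = Σ l_x mₓ:
  age 12: 0.51600 × 23 = 11.8680
  age 13: 0.36326 × 8 = 2.9061
  age 14: 0.30732 × 13 = 3.9952
  age 15: 0.24985 × 15 = 3.7477
R₀ = 11.8680 + 2.9061 + 3.9952 + 3.7477 = 22.5170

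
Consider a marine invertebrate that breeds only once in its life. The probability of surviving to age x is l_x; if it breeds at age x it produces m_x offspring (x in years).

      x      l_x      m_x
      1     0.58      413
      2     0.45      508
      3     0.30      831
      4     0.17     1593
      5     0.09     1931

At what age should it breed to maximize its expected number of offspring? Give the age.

4

Expected offspring if breeding at age x = l_x × m_x:
  age 1: 0.58 × 413 = 239.540
  age 2: 0.45 × 508 = 228.600
  age 3: 0.30 × 831 = 249.300
  age 4: 0.17 × 1593 = 270.810
  age 5: 0.09 × 1931 = 173.790
Maximum at age 4 (270.810).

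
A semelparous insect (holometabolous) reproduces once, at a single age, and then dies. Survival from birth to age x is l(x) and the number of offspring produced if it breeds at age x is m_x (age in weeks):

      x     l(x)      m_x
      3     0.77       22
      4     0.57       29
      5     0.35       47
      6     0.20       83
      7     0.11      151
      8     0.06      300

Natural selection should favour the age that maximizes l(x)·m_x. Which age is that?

8

Expected offspring if breeding at age x = l(x) × m_x:
  age 3: 0.77 × 22 = 16.940
  age 4: 0.57 × 29 = 16.530
  age 5: 0.35 × 47 = 16.450
  age 6: 0.20 × 83 = 16.600
  age 7: 0.11 × 151 = 16.610
  age 8: 0.06 × 300 = 18.000
Maximum at age 8 (18.000).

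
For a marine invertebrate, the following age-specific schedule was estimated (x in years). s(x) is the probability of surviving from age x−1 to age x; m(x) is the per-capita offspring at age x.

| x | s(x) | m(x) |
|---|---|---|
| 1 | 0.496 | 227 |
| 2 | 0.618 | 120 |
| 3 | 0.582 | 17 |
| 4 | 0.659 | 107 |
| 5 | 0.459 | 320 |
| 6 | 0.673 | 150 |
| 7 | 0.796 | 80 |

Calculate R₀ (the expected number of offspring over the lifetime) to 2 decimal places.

Survivorship from birth: l_x = s_1·s_2·…·s_x.
  l_1 = 0.49600
  l_2 = 0.30653
  l_3 = 0.17840
  l_4 = 0.11757
  l_5 = 0.05396
  l_6 = 0.03632
  l_7 = 0.02891
R₀ = Σ l_x m(x):
  age 1: 0.49600 × 227 = 112.5920
  age 2: 0.30653 × 120 = 36.7836
  age 3: 0.17840 × 17 = 3.0328
  age 4: 0.11757 × 107 = 12.5800
  age 5: 0.05396 × 320 = 17.2672
  age 6: 0.03632 × 150 = 5.4480
  age 7: 0.02891 × 80 = 2.3128
R₀ = 112.5920 + 36.7836 + 3.0328 + 12.5800 + 17.2672 + 5.4480 + 2.3128 = 190.0164

190.02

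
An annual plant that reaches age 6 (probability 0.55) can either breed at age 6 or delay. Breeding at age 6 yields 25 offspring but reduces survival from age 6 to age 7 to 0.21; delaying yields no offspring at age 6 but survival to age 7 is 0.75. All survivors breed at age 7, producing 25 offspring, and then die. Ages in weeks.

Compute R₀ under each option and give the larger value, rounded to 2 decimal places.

breed at age 6: R₀ = 0.55 × (25 + 0.21 × 25) = 0.55 × 30.2500 = 16.6375
delay to age 7: R₀ = 0.55 × (0.75 × 25) = 0.55 × 18.7500 = 10.3125
Higher: breed at age 6 (16.6375).

16.64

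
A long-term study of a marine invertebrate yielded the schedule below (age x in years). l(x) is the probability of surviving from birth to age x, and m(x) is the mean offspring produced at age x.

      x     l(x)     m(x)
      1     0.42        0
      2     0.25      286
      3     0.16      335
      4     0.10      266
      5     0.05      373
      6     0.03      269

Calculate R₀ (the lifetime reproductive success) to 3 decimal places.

R₀ = Σ l(x) m(x):
  age 1: 0.42 × 0 = 0.0000
  age 2: 0.25 × 286 = 71.5000
  age 3: 0.16 × 335 = 53.6000
  age 4: 0.10 × 266 = 26.6000
  age 5: 0.05 × 373 = 18.6500
  age 6: 0.03 × 269 = 8.0700
R₀ = 0.0000 + 71.5000 + 53.6000 + 26.6000 + 18.6500 + 8.0700 = 178.4200

178.420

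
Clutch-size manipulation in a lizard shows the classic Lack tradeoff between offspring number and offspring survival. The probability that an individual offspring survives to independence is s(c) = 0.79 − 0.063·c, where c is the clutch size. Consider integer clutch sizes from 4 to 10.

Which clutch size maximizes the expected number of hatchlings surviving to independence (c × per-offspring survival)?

6

Expected hatchlings surviving to independence = c × s(c):
  c=4: 4 × 0.538 = 2.152
  c=5: 5 × 0.475 = 2.375
  c=6: 6 × 0.412 = 2.472
  c=7: 7 × 0.349 = 2.443
  c=8: 8 × 0.286 = 2.288
  c=9: 9 × 0.223 = 2.007
  c=10: 10 × 0.160 = 1.600
Maximum at c = 6 (2.472 hatchlings surviving to independence).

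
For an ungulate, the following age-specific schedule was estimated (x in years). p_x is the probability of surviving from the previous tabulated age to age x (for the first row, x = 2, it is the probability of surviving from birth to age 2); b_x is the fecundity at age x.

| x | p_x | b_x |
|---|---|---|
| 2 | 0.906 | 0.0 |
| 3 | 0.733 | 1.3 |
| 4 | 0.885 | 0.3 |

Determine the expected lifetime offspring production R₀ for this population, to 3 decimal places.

1.040

Survivorship from birth: l_x = p_2·p_3·…·p_x.
  l_2 = 0.90600
  l_3 = 0.66410
  l_4 = 0.58773
R₀ = Σ l_x b_x:
  age 2: 0.90600 × 0.0 = 0.0000
  age 3: 0.66410 × 1.3 = 0.8633
  age 4: 0.58773 × 0.3 = 0.1763
R₀ = 0.0000 + 0.8633 + 0.1763 = 1.0396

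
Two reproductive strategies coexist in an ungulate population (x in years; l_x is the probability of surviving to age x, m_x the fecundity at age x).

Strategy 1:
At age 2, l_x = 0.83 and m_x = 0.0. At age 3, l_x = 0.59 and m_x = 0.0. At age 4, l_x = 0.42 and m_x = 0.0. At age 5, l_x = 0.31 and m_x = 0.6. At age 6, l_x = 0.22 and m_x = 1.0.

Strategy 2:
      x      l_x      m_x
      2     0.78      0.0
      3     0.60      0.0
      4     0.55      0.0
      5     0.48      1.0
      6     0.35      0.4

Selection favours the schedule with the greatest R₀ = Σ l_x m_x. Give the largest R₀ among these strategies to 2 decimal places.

Strategy 1: R₀ = 0.83×0.0 + 0.59×0.0 + 0.42×0.0 + 0.31×0.6 + 0.22×1.0 = 0.4060
Strategy 2: R₀ = 0.78×0.0 + 0.60×0.0 + 0.55×0.0 + 0.48×1.0 + 0.35×0.4 = 0.6200
Highest R₀: strategy 2 with 0.6200.

0.62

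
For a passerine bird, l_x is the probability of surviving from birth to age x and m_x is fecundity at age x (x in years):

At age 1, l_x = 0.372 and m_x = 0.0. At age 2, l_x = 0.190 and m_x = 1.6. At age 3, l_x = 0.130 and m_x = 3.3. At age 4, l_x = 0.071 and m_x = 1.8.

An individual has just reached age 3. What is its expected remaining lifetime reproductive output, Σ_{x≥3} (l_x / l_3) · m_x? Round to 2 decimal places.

l_3 = 0.130. Conditional survival from age 3 to x is l_x / l_3.
  x=3: (0.130/0.130) × 3.3 = 3.3000
  x=4: (0.071/0.130) × 1.8 = 0.9831
Sum = 3.3000 + 0.9831 = 4.2831

4.28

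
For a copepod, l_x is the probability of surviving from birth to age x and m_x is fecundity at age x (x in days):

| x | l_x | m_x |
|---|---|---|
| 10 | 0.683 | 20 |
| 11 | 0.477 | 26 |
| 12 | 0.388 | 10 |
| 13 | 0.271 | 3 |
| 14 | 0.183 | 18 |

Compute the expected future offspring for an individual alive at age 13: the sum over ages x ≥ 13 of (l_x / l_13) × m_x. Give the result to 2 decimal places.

15.15

l_13 = 0.271. Conditional survival from age 13 to x is l_x / l_13.
  x=13: (0.271/0.271) × 3 = 3.0000
  x=14: (0.183/0.271) × 18 = 12.1550
Sum = 3.0000 + 12.1550 = 15.1550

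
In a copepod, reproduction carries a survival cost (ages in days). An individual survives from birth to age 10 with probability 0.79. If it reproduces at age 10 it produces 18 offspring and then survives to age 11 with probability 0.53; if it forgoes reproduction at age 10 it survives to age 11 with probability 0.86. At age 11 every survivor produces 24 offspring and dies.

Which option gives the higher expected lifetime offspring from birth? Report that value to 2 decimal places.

breed at age 10: R₀ = 0.79 × (18 + 0.53 × 24) = 0.79 × 30.7200 = 24.2688
delay to age 11: R₀ = 0.79 × (0.86 × 24) = 0.79 × 20.6400 = 16.3056
Higher: breed at age 10 (24.2688).

24.27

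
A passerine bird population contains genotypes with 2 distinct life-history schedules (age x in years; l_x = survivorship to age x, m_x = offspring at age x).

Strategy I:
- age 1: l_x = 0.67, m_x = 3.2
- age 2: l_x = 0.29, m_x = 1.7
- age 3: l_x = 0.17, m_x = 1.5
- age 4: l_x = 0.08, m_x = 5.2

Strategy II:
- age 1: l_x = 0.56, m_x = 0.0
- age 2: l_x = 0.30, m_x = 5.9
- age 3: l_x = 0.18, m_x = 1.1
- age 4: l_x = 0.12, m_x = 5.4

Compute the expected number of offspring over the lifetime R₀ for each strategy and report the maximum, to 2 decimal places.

3.31

Strategy I: R₀ = 0.67×3.2 + 0.29×1.7 + 0.17×1.5 + 0.08×5.2 = 3.3080
Strategy II: R₀ = 0.56×0.0 + 0.30×5.9 + 0.18×1.1 + 0.12×5.4 = 2.6160
Highest R₀: strategy I with 3.3080.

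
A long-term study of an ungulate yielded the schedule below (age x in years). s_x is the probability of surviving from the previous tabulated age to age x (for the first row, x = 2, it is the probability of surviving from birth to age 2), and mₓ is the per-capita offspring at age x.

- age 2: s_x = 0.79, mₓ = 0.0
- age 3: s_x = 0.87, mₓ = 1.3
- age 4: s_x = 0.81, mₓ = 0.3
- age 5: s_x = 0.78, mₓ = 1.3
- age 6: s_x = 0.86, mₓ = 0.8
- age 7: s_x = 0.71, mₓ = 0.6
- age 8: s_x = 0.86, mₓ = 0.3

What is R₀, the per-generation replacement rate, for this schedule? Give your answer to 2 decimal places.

Survivorship from birth: l_x = s_2·s_3·…·s_x.
  l_2 = 0.79000
  l_3 = 0.68730
  l_4 = 0.55671
  l_5 = 0.43424
  l_6 = 0.37344
  l_7 = 0.26514
  l_8 = 0.22802
R₀ = Σ l_x mₓ:
  age 2: 0.79000 × 0.0 = 0.0000
  age 3: 0.68730 × 1.3 = 0.8935
  age 4: 0.55671 × 0.3 = 0.1670
  age 5: 0.43424 × 1.3 = 0.5645
  age 6: 0.37344 × 0.8 = 0.2988
  age 7: 0.26514 × 0.6 = 0.1591
  age 8: 0.22802 × 0.3 = 0.0684
R₀ = 0.0000 + 0.8935 + 0.1670 + 0.5645 + 0.2988 + 0.1591 + 0.0684 = 2.1513

2.15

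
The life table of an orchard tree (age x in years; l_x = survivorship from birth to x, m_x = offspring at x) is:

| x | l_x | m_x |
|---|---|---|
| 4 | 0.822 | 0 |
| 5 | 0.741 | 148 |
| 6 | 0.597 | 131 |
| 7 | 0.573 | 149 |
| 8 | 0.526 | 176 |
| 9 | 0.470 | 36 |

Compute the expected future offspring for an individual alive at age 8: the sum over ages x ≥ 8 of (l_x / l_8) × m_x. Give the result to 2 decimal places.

208.17

l_8 = 0.526. Conditional survival from age 8 to x is l_x / l_8.
  x=8: (0.526/0.526) × 176 = 176.0000
  x=9: (0.470/0.526) × 36 = 32.1673
Sum = 176.0000 + 32.1673 = 208.1673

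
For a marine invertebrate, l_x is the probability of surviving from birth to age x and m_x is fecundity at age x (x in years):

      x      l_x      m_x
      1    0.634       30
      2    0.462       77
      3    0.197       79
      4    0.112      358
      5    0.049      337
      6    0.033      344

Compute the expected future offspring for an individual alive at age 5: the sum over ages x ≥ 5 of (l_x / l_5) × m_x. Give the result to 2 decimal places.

568.67

l_5 = 0.049. Conditional survival from age 5 to x is l_x / l_5.
  x=5: (0.049/0.049) × 337 = 337.0000
  x=6: (0.033/0.049) × 344 = 231.6735
Sum = 337.0000 + 231.6735 = 568.6735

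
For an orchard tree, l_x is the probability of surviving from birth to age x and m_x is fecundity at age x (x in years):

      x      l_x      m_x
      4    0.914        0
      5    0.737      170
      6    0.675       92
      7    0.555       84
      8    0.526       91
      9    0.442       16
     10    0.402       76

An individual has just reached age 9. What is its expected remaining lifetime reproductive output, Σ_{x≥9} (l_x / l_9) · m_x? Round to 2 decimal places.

85.12

l_9 = 0.442. Conditional survival from age 9 to x is l_x / l_9.
  x=9: (0.442/0.442) × 16 = 16.0000
  x=10: (0.402/0.442) × 76 = 69.1222
Sum = 16.0000 + 69.1222 = 85.1222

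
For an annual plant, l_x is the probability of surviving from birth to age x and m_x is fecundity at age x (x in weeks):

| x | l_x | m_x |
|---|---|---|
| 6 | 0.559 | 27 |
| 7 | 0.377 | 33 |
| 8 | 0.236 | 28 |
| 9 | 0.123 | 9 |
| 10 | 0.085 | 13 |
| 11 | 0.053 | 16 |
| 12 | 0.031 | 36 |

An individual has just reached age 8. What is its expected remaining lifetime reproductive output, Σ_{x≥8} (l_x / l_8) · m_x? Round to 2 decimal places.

l_8 = 0.236. Conditional survival from age 8 to x is l_x / l_8.
  x=8: (0.236/0.236) × 28 = 28.0000
  x=9: (0.123/0.236) × 9 = 4.6907
  x=10: (0.085/0.236) × 13 = 4.6822
  x=11: (0.053/0.236) × 16 = 3.5932
  x=12: (0.031/0.236) × 36 = 4.7288
Sum = 28.0000 + 4.6907 + 4.6822 + 3.5932 + 4.7288 = 45.6949

45.69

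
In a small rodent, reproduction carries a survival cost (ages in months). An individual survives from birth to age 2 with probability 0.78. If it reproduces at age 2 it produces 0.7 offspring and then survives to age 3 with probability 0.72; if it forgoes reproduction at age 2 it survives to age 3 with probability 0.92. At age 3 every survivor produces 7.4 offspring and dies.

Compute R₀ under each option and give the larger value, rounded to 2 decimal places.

5.31

breed at age 2: R₀ = 0.78 × (0.7 + 0.72 × 7.4) = 0.78 × 6.0280 = 4.7018
delay to age 3: R₀ = 0.78 × (0.92 × 7.4) = 0.78 × 6.8080 = 5.3102
Higher: delay to age 3 (5.3102).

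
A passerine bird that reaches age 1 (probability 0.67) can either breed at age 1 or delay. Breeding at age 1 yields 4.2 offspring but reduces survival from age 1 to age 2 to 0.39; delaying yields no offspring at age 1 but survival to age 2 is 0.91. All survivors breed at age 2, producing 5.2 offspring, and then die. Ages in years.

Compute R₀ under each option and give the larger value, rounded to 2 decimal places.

4.17

breed at age 1: R₀ = 0.67 × (4.2 + 0.39 × 5.2) = 0.67 × 6.2280 = 4.1728
delay to age 2: R₀ = 0.67 × (0.91 × 5.2) = 0.67 × 4.7320 = 3.1704
Higher: breed at age 1 (4.1728).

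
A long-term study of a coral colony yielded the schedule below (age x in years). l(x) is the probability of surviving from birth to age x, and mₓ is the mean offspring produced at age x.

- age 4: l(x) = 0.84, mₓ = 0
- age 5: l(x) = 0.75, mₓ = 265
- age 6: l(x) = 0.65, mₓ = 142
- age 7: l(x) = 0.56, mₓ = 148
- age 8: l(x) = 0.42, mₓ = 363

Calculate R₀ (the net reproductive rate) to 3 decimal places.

526.390

R₀ = Σ l(x) mₓ:
  age 4: 0.84 × 0 = 0.0000
  age 5: 0.75 × 265 = 198.7500
  age 6: 0.65 × 142 = 92.3000
  age 7: 0.56 × 148 = 82.8800
  age 8: 0.42 × 363 = 152.4600
R₀ = 0.0000 + 198.7500 + 92.3000 + 82.8800 + 152.4600 = 526.3900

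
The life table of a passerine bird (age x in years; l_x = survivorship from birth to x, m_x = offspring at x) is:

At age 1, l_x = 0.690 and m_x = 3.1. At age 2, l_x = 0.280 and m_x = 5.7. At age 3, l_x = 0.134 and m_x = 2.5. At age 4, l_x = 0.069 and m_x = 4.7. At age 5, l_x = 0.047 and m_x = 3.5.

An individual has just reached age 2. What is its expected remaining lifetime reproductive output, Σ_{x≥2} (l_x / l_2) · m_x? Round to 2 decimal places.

8.64

l_2 = 0.280. Conditional survival from age 2 to x is l_x / l_2.
  x=2: (0.280/0.280) × 5.7 = 5.7000
  x=3: (0.134/0.280) × 2.5 = 1.1964
  x=4: (0.069/0.280) × 4.7 = 1.1582
  x=5: (0.047/0.280) × 3.5 = 0.5875
Sum = 5.7000 + 1.1964 + 1.1582 + 0.5875 = 8.6421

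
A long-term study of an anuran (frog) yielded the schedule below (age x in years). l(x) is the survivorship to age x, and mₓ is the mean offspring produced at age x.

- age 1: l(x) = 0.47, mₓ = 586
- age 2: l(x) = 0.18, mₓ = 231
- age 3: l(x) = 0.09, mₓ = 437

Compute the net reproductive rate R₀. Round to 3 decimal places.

356.330

R₀ = Σ l(x) mₓ:
  age 1: 0.47 × 586 = 275.4200
  age 2: 0.18 × 231 = 41.5800
  age 3: 0.09 × 437 = 39.3300
R₀ = 275.4200 + 41.5800 + 39.3300 = 356.3300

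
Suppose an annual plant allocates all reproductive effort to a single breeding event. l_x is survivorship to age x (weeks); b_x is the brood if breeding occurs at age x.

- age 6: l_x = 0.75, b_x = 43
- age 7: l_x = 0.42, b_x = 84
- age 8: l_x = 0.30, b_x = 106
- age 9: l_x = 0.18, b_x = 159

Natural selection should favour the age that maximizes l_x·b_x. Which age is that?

Expected offspring if breeding at age x = l_x × b_x:
  age 6: 0.75 × 43 = 32.250
  age 7: 0.42 × 84 = 35.280
  age 8: 0.30 × 106 = 31.800
  age 9: 0.18 × 159 = 28.620
Maximum at age 7 (35.280).

7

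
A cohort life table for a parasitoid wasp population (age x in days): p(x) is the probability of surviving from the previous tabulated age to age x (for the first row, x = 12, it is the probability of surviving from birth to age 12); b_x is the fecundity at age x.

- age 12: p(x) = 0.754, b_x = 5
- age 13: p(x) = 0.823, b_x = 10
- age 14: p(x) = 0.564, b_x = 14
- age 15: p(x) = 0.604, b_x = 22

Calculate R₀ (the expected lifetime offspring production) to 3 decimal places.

Survivorship from birth: l_x = p_12·p_13·…·p_x.
  l_12 = 0.75400
  l_13 = 0.62054
  l_14 = 0.34999
  l_15 = 0.21139
R₀ = Σ l_x b_x:
  age 12: 0.75400 × 5 = 3.7700
  age 13: 0.62054 × 10 = 6.2054
  age 14: 0.34999 × 14 = 4.8999
  age 15: 0.21139 × 22 = 4.6506
R₀ = 3.7700 + 6.2054 + 4.8999 + 4.6506 = 19.5258

19.526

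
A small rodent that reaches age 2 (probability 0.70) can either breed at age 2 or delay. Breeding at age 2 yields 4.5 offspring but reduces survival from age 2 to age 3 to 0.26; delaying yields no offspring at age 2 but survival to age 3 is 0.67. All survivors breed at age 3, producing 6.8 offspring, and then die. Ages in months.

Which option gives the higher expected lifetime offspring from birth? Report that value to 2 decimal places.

breed at age 2: R₀ = 0.70 × (4.5 + 0.26 × 6.8) = 0.70 × 6.2680 = 4.3876
delay to age 3: R₀ = 0.70 × (0.67 × 6.8) = 0.70 × 4.5560 = 3.1892
Higher: breed at age 2 (4.3876).

4.39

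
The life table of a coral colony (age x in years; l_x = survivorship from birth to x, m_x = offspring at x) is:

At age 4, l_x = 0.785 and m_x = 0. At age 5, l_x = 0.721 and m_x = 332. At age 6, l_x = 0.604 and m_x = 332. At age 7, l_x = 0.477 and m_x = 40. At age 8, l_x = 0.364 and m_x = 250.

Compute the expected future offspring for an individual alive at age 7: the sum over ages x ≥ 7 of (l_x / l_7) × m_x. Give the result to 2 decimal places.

230.78

l_7 = 0.477. Conditional survival from age 7 to x is l_x / l_7.
  x=7: (0.477/0.477) × 40 = 40.0000
  x=8: (0.364/0.477) × 250 = 190.7757
Sum = 40.0000 + 190.7757 = 230.7757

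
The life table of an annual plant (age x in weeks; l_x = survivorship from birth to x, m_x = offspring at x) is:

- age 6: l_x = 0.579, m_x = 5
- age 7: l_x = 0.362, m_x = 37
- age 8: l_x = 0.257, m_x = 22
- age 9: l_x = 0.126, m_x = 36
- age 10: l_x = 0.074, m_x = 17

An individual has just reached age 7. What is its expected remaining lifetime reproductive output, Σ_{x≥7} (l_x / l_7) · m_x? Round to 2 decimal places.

68.62

l_7 = 0.362. Conditional survival from age 7 to x is l_x / l_7.
  x=7: (0.362/0.362) × 37 = 37.0000
  x=8: (0.257/0.362) × 22 = 15.6188
  x=9: (0.126/0.362) × 36 = 12.5304
  x=10: (0.074/0.362) × 17 = 3.4751
Sum = 37.0000 + 15.6188 + 12.5304 + 3.4751 = 68.6243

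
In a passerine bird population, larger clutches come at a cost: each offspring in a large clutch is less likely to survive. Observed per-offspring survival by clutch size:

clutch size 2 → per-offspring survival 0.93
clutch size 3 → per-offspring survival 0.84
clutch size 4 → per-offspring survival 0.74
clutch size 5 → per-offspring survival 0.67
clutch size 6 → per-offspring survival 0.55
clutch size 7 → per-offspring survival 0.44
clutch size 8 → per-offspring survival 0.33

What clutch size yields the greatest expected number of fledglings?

5

Expected fledglings = c × s(c):
  c=2: 2 × 0.93 = 1.860
  c=3: 3 × 0.84 = 2.520
  c=4: 4 × 0.74 = 2.960
  c=5: 5 × 0.67 = 3.350
  c=6: 6 × 0.55 = 3.300
  c=7: 7 × 0.44 = 3.080
  c=8: 8 × 0.33 = 2.640
Maximum at c = 5 (3.350 fledglings).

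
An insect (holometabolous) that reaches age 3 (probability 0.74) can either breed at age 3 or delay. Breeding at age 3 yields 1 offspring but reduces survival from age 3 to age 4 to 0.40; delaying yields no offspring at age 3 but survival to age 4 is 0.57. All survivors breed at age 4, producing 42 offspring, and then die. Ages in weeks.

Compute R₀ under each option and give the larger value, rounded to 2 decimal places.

17.72

breed at age 3: R₀ = 0.74 × (1 + 0.40 × 42) = 0.74 × 17.8000 = 13.1720
delay to age 4: R₀ = 0.74 × (0.57 × 42) = 0.74 × 23.9400 = 17.7156
Higher: delay to age 4 (17.7156).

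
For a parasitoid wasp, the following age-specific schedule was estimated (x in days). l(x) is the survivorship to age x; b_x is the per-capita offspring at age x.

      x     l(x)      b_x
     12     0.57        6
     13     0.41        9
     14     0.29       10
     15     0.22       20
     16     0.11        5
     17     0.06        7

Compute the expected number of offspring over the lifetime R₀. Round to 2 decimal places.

15.38

R₀ = Σ l(x) b_x:
  age 12: 0.57 × 6 = 3.4200
  age 13: 0.41 × 9 = 3.6900
  age 14: 0.29 × 10 = 2.9000
  age 15: 0.22 × 20 = 4.4000
  age 16: 0.11 × 5 = 0.5500
  age 17: 0.06 × 7 = 0.4200
R₀ = 3.4200 + 3.6900 + 2.9000 + 4.4000 + 0.5500 + 0.4200 = 15.3800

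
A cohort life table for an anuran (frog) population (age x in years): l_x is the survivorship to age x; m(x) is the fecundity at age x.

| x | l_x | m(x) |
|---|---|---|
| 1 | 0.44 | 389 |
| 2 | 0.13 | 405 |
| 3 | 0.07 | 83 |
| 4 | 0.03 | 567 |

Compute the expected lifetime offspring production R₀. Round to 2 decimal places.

246.63

R₀ = Σ l_x m(x):
  age 1: 0.44 × 389 = 171.1600
  age 2: 0.13 × 405 = 52.6500
  age 3: 0.07 × 83 = 5.8100
  age 4: 0.03 × 567 = 17.0100
R₀ = 171.1600 + 52.6500 + 5.8100 + 17.0100 = 246.6300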